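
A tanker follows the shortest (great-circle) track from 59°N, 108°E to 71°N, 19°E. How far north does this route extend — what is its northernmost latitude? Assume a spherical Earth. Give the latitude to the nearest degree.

≈ 73°N

The great circle lies in the plane with unit normal n̂ = (p₁ × p₂)/|p₁ × p₂|.
Here n̂_z ≈ -0.288; the vertex latitude is φ_max = arccos|n̂_z| ≈ 73.2°.
Check via Clairaut: cos φ_max = |cos φ₁| · sin C = cos(59.0°)·sin(34.0°) ≈ 0.288, again giving ≈ 73.2°.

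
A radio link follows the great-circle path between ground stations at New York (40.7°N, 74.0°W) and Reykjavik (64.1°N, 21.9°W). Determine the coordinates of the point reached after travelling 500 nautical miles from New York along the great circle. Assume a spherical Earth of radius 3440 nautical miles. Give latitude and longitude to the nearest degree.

≈ (47°N, 67°W)

From cos δ = sin φ₁ sin φ₂ + cos φ₁ cos φ₂ cos Δλ, the central angle is δ ≈ 0.660 rad (37.8°). The total great-circle distance is δ·R ≈ 0.660 × 3440 ≈ 2270 nmi, so the target fraction is f = 500/2270 ≈ 0.220.
Interpolate at f ≈ 0.220 with slerp weights a = sin((1−f)δ)/sin δ ≈ 0.803, b = sin(fδ)/sin δ ≈ 0.236.
p = a·p₁ + b·p₂ ≈ (0.264, -0.624, 0.736); φ = arcsin(p_z) ≈ 47.39°, λ = atan2(p_y, p_x) ≈ -67.09°.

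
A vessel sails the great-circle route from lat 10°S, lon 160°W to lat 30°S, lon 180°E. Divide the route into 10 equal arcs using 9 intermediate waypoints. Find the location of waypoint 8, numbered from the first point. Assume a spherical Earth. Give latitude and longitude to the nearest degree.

≈ lat 26°S, lon 176°W

Convert each endpoint to a unit vector on the sphere (x = cos φ cos λ, y = cos φ sin λ, z = sin φ).
The central angle between the endpoints is δ = arccos(p₁·p₂) ≈ 0.477 rad (27.3°).
Interpolate at f = 8/10 with slerp weights a = sin((1−f)δ)/sin δ ≈ 0.207, b = sin(fδ)/sin δ ≈ 0.811.
p = a·p₁ + b·p₂ ≈ (-0.894, -0.070, -0.442); φ = arcsin(p_z) ≈ -26.21°, λ = atan2(p_y, p_x) ≈ -175.53°.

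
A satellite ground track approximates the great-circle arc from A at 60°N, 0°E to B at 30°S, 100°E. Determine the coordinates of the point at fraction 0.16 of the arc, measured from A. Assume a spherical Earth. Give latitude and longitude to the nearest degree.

Convert each endpoint to a unit vector on the sphere (x = cos φ cos λ, y = cos φ sin λ, z = sin φ).
The central angle between the endpoints is δ = arccos(p₁·p₂) ≈ 2.104 rad (120.5°).
Interpolate at f = 0.16 with slerp weights a = sin((1−f)δ)/sin δ ≈ 1.139, b = sin(fδ)/sin δ ≈ 0.384.
p = a·p₁ + b·p₂ ≈ (0.512, 0.327, 0.794); φ = arcsin(p_z) ≈ 52.60°, λ = atan2(p_y, p_x) ≈ 32.59°.

≈ 53°N, 33°E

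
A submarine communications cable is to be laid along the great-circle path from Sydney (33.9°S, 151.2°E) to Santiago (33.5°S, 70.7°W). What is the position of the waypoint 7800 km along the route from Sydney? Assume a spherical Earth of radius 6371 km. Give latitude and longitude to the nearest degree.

From cos δ = sin φ₁ sin φ₂ + cos φ₁ cos φ₂ cos Δλ, the central angle is δ ≈ 1.780 rad (102.0°). The total great-circle distance is δ·R ≈ 1.780 × 6371 ≈ 11338 km, so the target fraction is f = 7800/11338 ≈ 0.688.
Interpolate at f ≈ 0.688 with slerp weights a = sin((1−f)δ)/sin δ ≈ 0.539, b = sin(fδ)/sin δ ≈ 0.961.
p = a·p₁ + b·p₂ ≈ (-0.127, -0.541, -0.831); φ = arcsin(p_z) ≈ -56.23°, λ = atan2(p_y, p_x) ≈ -103.21°.

≈ 56°S, 103°W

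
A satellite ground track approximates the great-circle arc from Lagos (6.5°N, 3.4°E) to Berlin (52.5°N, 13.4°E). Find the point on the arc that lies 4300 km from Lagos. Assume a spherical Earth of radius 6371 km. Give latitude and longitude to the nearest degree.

Convert each endpoint to a unit vector on the sphere (x = cos φ cos λ, y = cos φ sin λ, z = sin φ).
The central angle between the endpoints is δ = arccos(p₁·p₂) ≈ 0.816 rad (46.7°). The total great-circle distance is δ·R ≈ 0.816 × 6371 ≈ 5196 km, so the target fraction is f = 4300/5196 ≈ 0.828.
Interpolate at f ≈ 0.828 with slerp weights a = sin((1−f)δ)/sin δ ≈ 0.192, b = sin(fδ)/sin δ ≈ 0.858.
p = a·p₁ + b·p₂ ≈ (0.699, 0.132, 0.703); φ = arcsin(p_z) ≈ 44.64°, λ = atan2(p_y, p_x) ≈ 10.72°.

≈ 45°N, 11°E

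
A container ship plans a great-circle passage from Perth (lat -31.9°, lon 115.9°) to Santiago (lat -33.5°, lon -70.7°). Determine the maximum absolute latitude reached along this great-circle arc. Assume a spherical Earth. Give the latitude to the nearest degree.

≈ -85°

The great circle lies in the plane with unit normal n̂ = (p₁ × p₂)/|p₁ × p₂|.
Here n̂_z ≈ +0.089; the vertex latitude is φ_max = arccos|n̂_z| ≈ 84.9°.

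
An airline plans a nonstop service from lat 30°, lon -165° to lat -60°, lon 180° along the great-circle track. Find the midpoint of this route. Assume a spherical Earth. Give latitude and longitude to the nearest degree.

≈ lat -15°, lon -170°

Convert each endpoint to a unit vector on the sphere (x = cos φ cos λ, y = cos φ sin λ, z = sin φ).
The central angle between the endpoints is δ = arccos(p₁·p₂) ≈ 1.586 rad (90.8°).
Interpolate at f = 1/2 with slerp weights a = sin((1−f)δ)/sin δ ≈ 0.712, b = sin(fδ)/sin δ ≈ 0.712.
p = a·p₁ + b·p₂ ≈ (-0.952, -0.160, -0.261); φ = arcsin(p_z) ≈ -15.11°, λ = atan2(p_y, p_x) ≈ -170.48°.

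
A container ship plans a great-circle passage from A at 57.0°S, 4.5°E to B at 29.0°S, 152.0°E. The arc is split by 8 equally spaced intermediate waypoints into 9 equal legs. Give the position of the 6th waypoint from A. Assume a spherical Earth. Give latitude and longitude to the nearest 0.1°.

From cos δ = sin φ₁ sin φ₂ + cos φ₁ cos φ₂ cos Δλ, the central angle is δ ≈ 1.566 rad (89.7°).
Interpolate at f = 6/9 with slerp weights a = sin((1−f)δ)/sin δ ≈ 0.499, b = sin(fδ)/sin δ ≈ 0.864.
p = a·p₁ + b·p₂ ≈ (-0.397, 0.376, -0.837); φ = arcsin(p_z) ≈ -56.85°, λ = atan2(p_y, p_x) ≈ 136.52°.

≈ 56.9°S, 136.5°E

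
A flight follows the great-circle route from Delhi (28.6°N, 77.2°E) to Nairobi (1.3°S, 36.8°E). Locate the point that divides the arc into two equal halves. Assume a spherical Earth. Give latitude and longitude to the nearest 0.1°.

Convert each endpoint to a unit vector on the sphere (x = cos φ cos λ, y = cos φ sin λ, z = sin φ).
The central angle between the endpoints is δ = arccos(p₁·p₂) ≈ 0.853 rad (48.9°).
Interpolate at f = 1/2 with slerp weights a = sin((1−f)δ)/sin δ ≈ 0.549, b = sin(fδ)/sin δ ≈ 0.549.
p = a·p₁ + b·p₂ ≈ (0.546, 0.799, 0.250); φ = arcsin(p_z) ≈ 14.50°, λ = atan2(p_y, p_x) ≈ 55.63°.

≈ 14.5°N, 55.6°E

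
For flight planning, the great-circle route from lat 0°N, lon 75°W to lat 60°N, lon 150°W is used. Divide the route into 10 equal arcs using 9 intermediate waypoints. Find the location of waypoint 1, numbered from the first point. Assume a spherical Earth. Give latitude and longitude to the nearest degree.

≈ lat 7°N, lon 79°W

The haversine formula gives a central angle δ ≈ 1.441 rad (82.6°) between the endpoints.
Interpolate at f = 1/10 with slerp weights a = sin((1−f)δ)/sin δ ≈ 0.971, b = sin(fδ)/sin δ ≈ 0.145.
p = a·p₁ + b·p₂ ≈ (0.189, -0.974, 0.125); φ = arcsin(p_z) ≈ 7.20°, λ = atan2(p_y, p_x) ≈ -79.04°.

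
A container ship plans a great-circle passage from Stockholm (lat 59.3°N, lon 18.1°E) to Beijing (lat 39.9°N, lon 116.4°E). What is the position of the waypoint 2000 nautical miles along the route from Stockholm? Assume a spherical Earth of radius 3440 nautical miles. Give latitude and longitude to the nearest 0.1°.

≈ lat 58.8°N, lon 85.8°E

Write both endpoints as unit vectors p₁, p₂ with components (cos φ cos λ, cos φ sin λ, sin φ).
The central angle between the endpoints is δ = arccos(p₁·p₂) ≈ 1.053 rad (60.3°). The total great-circle distance is δ·R ≈ 1.053 × 3440 ≈ 3622 nmi, so the target fraction is f = 2000/3622 ≈ 0.552.
Interpolate at f ≈ 0.552 with slerp weights a = sin((1−f)δ)/sin δ ≈ 0.523, b = sin(fδ)/sin δ ≈ 0.632.
p = a·p₁ + b·p₂ ≈ (0.038, 0.517, 0.855); φ = arcsin(p_z) ≈ 58.76°, λ = atan2(p_y, p_x) ≈ 85.79°.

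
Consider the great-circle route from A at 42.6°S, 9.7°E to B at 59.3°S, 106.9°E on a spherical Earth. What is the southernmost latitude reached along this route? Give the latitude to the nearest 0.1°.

≈ 63.8°S

The great circle lies in the plane with unit normal n̂ = (p₁ × p₂)/|p₁ × p₂|.
Here n̂_z ≈ +0.441; the vertex latitude is φ_max = arccos|n̂_z| ≈ 63.8°.
Check via Clairaut: cos φ_max = |cos φ₁| · sin C = cos(42.6°)·sin(143.2°) ≈ 0.441, again giving ≈ 63.8°.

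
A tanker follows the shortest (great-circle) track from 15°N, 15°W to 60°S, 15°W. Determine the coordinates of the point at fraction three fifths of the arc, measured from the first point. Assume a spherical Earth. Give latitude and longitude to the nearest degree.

≈ 30°S, 15°W

The haversine formula gives a central angle δ ≈ 1.309 rad (75.0°) between the endpoints.
Interpolate at f = 3/5 with slerp weights a = sin((1−f)δ)/sin δ ≈ 0.518, b = sin(fδ)/sin δ ≈ 0.732.
p = a·p₁ + b·p₂ ≈ (0.837, -0.224, -0.500); φ = arcsin(p_z) ≈ -30.00°, λ = atan2(p_y, p_x) ≈ -15.00°.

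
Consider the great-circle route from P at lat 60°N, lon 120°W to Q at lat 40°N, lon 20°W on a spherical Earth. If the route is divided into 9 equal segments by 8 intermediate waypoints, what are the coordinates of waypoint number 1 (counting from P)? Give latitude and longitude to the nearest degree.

≈ lat 63°N, lon 107°W

The haversine formula gives a central angle δ ≈ 1.059 rad (60.6°) between the endpoints.
Interpolate at f = 1/9 with slerp weights a = sin((1−f)δ)/sin δ ≈ 0.927, b = sin(fδ)/sin δ ≈ 0.135.
p = a·p₁ + b·p₂ ≈ (-0.135, -0.437, 0.889); φ = arcsin(p_z) ≈ 62.80°, λ = atan2(p_y, p_x) ≈ -107.16°.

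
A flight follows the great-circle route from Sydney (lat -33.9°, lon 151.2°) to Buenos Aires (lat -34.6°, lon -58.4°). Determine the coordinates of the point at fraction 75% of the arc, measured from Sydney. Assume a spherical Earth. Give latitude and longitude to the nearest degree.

Write both endpoints as unit vectors p₁, p₂ with components (cos φ cos λ, cos φ sin λ, sin φ).
The central angle between the endpoints is δ = arccos(p₁·p₂) ≈ 1.852 rad (106.1°).
Interpolate at f = 0.75 with slerp weights a = sin((1−f)δ)/sin δ ≈ 0.465, b = sin(fδ)/sin δ ≈ 1.024.
p = a·p₁ + b·p₂ ≈ (0.103, -0.532, -0.841); φ = arcsin(p_z) ≈ -57.20°, λ = atan2(p_y, p_x) ≈ -78.99°.

≈ lat -57°, lon -79°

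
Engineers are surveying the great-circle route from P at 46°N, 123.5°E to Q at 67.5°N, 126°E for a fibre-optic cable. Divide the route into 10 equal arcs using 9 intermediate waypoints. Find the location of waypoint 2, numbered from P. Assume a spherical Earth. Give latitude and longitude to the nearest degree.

≈ 50°N, 124°E

The haversine formula gives a central angle δ ≈ 0.376 rad (21.5°) between the endpoints.
Interpolate at f = 2/10 with slerp weights a = sin((1−f)δ)/sin δ ≈ 0.807, b = sin(fδ)/sin δ ≈ 0.205.
p = a·p₁ + b·p₂ ≈ (-0.355, 0.531, 0.769); φ = arcsin(p_z) ≈ 50.30°, λ = atan2(p_y, p_x) ≈ 123.81°.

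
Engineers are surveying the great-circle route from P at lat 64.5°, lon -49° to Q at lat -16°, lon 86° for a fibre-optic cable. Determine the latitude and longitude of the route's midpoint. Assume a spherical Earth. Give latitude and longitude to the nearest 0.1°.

≈ lat 40.9°, lon 61.1°

Convert each endpoint to a unit vector on the sphere (x = cos φ cos λ, y = cos φ sin λ, z = sin φ).
The central angle between the endpoints is δ = arccos(p₁·p₂) ≈ 2.143 rad (122.8°).
Interpolate at f = 1/2 with slerp weights a = sin((1−f)δ)/sin δ ≈ 1.044, b = sin(fδ)/sin δ ≈ 1.044.
p = a·p₁ + b·p₂ ≈ (0.365, 0.662, 0.655); φ = arcsin(p_z) ≈ 40.89°, λ = atan2(p_y, p_x) ≈ 61.13°.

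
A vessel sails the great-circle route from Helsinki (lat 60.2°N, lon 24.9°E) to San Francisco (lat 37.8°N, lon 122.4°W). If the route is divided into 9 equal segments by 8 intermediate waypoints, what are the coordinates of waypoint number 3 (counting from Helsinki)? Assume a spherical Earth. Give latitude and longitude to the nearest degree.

≈ lat 77°N, lon 37°W

From cos δ = sin φ₁ sin φ₂ + cos φ₁ cos φ₂ cos Δλ, the central angle is δ ≈ 1.368 rad (78.4°).
Interpolate at f = 3/9 with slerp weights a = sin((1−f)δ)/sin δ ≈ 0.807, b = sin(fδ)/sin δ ≈ 0.450.
p = a·p₁ + b·p₂ ≈ (0.174, -0.131, 0.976); φ = arcsin(p_z) ≈ 77.44°, λ = atan2(p_y, p_x) ≈ -37.05°.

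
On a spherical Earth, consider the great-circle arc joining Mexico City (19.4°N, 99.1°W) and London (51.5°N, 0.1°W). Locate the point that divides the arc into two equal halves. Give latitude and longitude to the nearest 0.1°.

≈ 46.8°N, 63.1°W

Convert each endpoint to a unit vector on the sphere (x = cos φ cos λ, y = cos φ sin λ, z = sin φ).
The central angle between the endpoints is δ = arccos(p₁·p₂) ≈ 1.402 rad (80.3°).
Interpolate at f = 1/2 with slerp weights a = sin((1−f)δ)/sin δ ≈ 0.654, b = sin(fδ)/sin δ ≈ 0.654.
p = a·p₁ + b·p₂ ≈ (0.310, -0.610, 0.729); φ = arcsin(p_z) ≈ 46.83°, λ = atan2(p_y, p_x) ≈ -63.09°.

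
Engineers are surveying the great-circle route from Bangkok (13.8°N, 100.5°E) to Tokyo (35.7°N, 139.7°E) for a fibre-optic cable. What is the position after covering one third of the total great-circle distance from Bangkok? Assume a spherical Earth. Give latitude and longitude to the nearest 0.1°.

≈ 22.2°N, 112.0°E

Convert each endpoint to a unit vector on the sphere (x = cos φ cos λ, y = cos φ sin λ, z = sin φ).
The central angle between the endpoints is δ = arccos(p₁·p₂) ≈ 0.722 rad (41.4°).
Interpolate at f = 1/3 with slerp weights a = sin((1−f)δ)/sin δ ≈ 0.701, b = sin(fδ)/sin δ ≈ 0.361.
p = a·p₁ + b·p₂ ≈ (-0.347, 0.858, 0.378); φ = arcsin(p_z) ≈ 22.18°, λ = atan2(p_y, p_x) ≈ 112.03°.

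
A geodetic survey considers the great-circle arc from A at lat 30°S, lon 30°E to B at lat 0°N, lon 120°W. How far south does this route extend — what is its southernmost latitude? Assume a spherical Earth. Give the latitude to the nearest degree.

The great circle lies in the plane with unit normal n̂ = (p₁ × p₂)/|p₁ × p₂|.
Here n̂_z ≈ -0.655; the vertex latitude is φ_max = arccos|n̂_z| ≈ 49.1°.
Check via Clairaut: cos φ_max = |cos φ₁| · sin C = cos(30.0°)·sin(130.9°) ≈ 0.655, again giving ≈ 49.1°.

≈ 49°S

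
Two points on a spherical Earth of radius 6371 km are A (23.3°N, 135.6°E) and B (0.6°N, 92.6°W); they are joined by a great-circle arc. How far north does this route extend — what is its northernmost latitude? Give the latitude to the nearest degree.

The great circle lies in the plane with unit normal n̂ = (p₁ × p₂)/|p₁ × p₂|.
Here n̂_z ≈ +0.862; the vertex latitude is φ_max = arccos|n̂_z| ≈ 30.4°.

≈ 30°N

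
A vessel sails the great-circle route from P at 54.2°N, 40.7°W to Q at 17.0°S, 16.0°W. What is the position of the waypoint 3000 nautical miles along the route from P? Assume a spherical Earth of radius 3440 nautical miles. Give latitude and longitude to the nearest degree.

≈ 7°N, 22°W

Write both endpoints as unit vectors p₁, p₂ with components (cos φ cos λ, cos φ sin λ, sin φ).
The central angle between the endpoints is δ = arccos(p₁·p₂) ≈ 1.296 rad (74.3°). The total great-circle distance is δ·R ≈ 1.296 × 3440 ≈ 4459 nmi, so the target fraction is f = 3000/4459 ≈ 0.673.
Interpolate at f ≈ 0.673 with slerp weights a = sin((1−f)δ)/sin δ ≈ 0.428, b = sin(fδ)/sin δ ≈ 0.795.
p = a·p₁ + b·p₂ ≈ (0.921, -0.373, 0.114); φ = arcsin(p_z) ≈ 6.56°, λ = atan2(p_y, p_x) ≈ -22.04°.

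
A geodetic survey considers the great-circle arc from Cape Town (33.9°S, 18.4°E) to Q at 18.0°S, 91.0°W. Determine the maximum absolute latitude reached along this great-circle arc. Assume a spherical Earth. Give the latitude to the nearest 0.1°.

≈ 41.6°S

The great circle lies in the plane with unit normal n̂ = (p₁ × p₂)/|p₁ × p₂|.
Here n̂_z ≈ -0.748; the vertex latitude is φ_max = arccos|n̂_z| ≈ 41.6°.
Check via Clairaut: cos φ_max = |cos φ₁| · sin C = cos(33.9°)·sin(115.7°) ≈ 0.748, again giving ≈ 41.6°.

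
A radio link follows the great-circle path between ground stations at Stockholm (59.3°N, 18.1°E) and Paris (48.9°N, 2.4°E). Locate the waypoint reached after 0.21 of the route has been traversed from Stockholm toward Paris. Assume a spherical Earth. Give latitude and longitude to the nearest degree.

≈ 57°N, 14°E

The haversine formula gives a central angle δ ≈ 0.241 rad (13.8°) between the endpoints.
Interpolate at f = 0.21 with slerp weights a = sin((1−f)δ)/sin δ ≈ 0.793, b = sin(fδ)/sin δ ≈ 0.212.
p = a·p₁ + b·p₂ ≈ (0.524, 0.132, 0.841); φ = arcsin(p_z) ≈ 57.30°, λ = atan2(p_y, p_x) ≈ 14.10°.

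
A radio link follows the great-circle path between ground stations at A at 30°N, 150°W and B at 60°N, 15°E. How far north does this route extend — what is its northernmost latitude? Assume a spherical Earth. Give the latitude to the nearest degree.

≈ 84°N

The great circle lies in the plane with unit normal n̂ = (p₁ × p₂)/|p₁ × p₂|.
Here n̂_z ≈ +0.112; the vertex latitude is φ_max = arccos|n̂_z| ≈ 83.6°.
Check via Clairaut: cos φ_max = |cos φ₁| · sin C = cos(30.0°)·sin(7.4°) ≈ 0.112, again giving ≈ 83.6°.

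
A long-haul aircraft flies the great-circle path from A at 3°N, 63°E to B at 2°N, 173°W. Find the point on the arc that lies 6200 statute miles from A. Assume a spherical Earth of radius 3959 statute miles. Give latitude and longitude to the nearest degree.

≈ 4°N, 153°E

Convert each endpoint to a unit vector on the sphere (x = cos φ cos λ, y = cos φ sin λ, z = sin φ).
The central angle between the endpoints is δ = arccos(p₁·p₂) ≈ 2.161 rad (123.8°). The total great-circle distance is δ·R ≈ 2.161 × 3959 ≈ 8554 mi, so the target fraction is f = 6200/8554 ≈ 0.725.
Interpolate at f ≈ 0.725 with slerp weights a = sin((1−f)δ)/sin δ ≈ 0.674, b = sin(fδ)/sin δ ≈ 1.203.
p = a·p₁ + b·p₂ ≈ (-0.888, 0.453, 0.077); φ = arcsin(p_z) ≈ 4.43°, λ = atan2(p_y, p_x) ≈ 152.96°.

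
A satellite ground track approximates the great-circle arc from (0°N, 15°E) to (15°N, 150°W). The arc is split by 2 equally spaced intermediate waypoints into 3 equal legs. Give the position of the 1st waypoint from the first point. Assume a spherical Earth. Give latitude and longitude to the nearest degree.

From cos δ = sin φ₁ sin φ₂ + cos φ₁ cos φ₂ cos Δλ, the central angle is δ ≈ 2.773 rad (158.9°).
Interpolate at f = 1/3 with slerp weights a = sin((1−f)δ)/sin δ ≈ 2.672, b = sin(fδ)/sin δ ≈ 2.219.
p = a·p₁ + b·p₂ ≈ (0.725, -0.380, 0.574); φ = arcsin(p_z) ≈ 35.04°, λ = atan2(p_y, p_x) ≈ -27.64°.

≈ (35°N, 28°W)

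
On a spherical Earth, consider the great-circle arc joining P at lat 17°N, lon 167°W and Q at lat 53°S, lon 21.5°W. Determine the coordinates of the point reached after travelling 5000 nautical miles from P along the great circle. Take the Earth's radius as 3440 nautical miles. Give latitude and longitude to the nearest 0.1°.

≈ lat 52.9°S, lon 114.4°W

From cos δ = sin φ₁ sin φ₂ + cos φ₁ cos φ₂ cos Δλ, the central angle is δ ≈ 2.357 rad (135.1°). The total great-circle distance is δ·R ≈ 2.357 × 3440 ≈ 8109 nmi, so the target fraction is f = 5000/8109 ≈ 0.617.
Interpolate at f ≈ 0.617 with slerp weights a = sin((1−f)δ)/sin δ ≈ 1.112, b = sin(fδ)/sin δ ≈ 1.406.
p = a·p₁ + b·p₂ ≈ (-0.249, -0.549, -0.798); φ = arcsin(p_z) ≈ -52.90°, λ = atan2(p_y, p_x) ≈ -114.39°.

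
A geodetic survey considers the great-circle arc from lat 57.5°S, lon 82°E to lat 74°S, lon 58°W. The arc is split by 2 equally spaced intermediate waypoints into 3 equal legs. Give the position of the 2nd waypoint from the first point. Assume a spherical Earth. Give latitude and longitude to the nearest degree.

≈ lat 82°S, lon 13°E

Write both endpoints as unit vectors p₁, p₂ with components (cos φ cos λ, cos φ sin λ, sin φ).
The central angle between the endpoints is δ = arccos(p₁·p₂) ≈ 0.799 rad (45.8°).
Interpolate at f = 2/3 with slerp weights a = sin((1−f)δ)/sin δ ≈ 0.367, b = sin(fδ)/sin δ ≈ 0.709.
p = a·p₁ + b·p₂ ≈ (0.131, 0.030, -0.991); φ = arcsin(p_z) ≈ -82.28°, λ = atan2(p_y, p_x) ≈ 12.81°.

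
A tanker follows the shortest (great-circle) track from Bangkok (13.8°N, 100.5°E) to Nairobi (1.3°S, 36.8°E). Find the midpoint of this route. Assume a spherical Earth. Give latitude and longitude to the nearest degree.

≈ 7°N, 68°E

Write both endpoints as unit vectors p₁, p₂ with components (cos φ cos λ, cos φ sin λ, sin φ).
The central angle between the endpoints is δ = arccos(p₁·p₂) ≈ 1.132 rad (64.9°).
Interpolate at f = 1/2 with slerp weights a = sin((1−f)δ)/sin δ ≈ 0.592, b = sin(fδ)/sin δ ≈ 0.592.
p = a·p₁ + b·p₂ ≈ (0.369, 0.920, 0.128); φ = arcsin(p_z) ≈ 7.35°, λ = atan2(p_y, p_x) ≈ 68.13°.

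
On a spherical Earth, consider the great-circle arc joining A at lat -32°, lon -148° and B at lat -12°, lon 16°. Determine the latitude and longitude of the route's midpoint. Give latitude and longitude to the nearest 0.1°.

≈ lat -68.9°, lon -39.1°

Write both endpoints as unit vectors p₁, p₂ with components (cos φ cos λ, cos φ sin λ, sin φ).
The central angle between the endpoints is δ = arccos(p₁·p₂) ≈ 2.328 rad (133.4°).
Interpolate at f = 1/2 with slerp weights a = sin((1−f)δ)/sin δ ≈ 1.264, b = sin(fδ)/sin δ ≈ 1.264.
p = a·p₁ + b·p₂ ≈ (0.280, -0.227, -0.933); φ = arcsin(p_z) ≈ -68.88°, λ = atan2(p_y, p_x) ≈ -39.12°.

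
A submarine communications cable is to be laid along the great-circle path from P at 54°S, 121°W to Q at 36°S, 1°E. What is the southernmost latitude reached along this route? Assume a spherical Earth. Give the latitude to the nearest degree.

The great circle lies in the plane with unit normal n̂ = (p₁ × p₂)/|p₁ × p₂|.
Here n̂_z ≈ +0.414; the vertex latitude is φ_max = arccos|n̂_z| ≈ 65.6°.
Check via Clairaut: cos φ_max = |cos φ₁| · sin C = cos(54.0°)·sin(135.3°) ≈ 0.414, again giving ≈ 65.6°.

≈ 66°S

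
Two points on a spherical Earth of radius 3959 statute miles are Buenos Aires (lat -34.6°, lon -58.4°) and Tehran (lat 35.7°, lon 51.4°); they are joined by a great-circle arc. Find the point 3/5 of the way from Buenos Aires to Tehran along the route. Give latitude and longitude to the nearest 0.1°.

Convert each endpoint to a unit vector on the sphere (x = cos φ cos λ, y = cos φ sin λ, z = sin φ).
The central angle between the endpoints is δ = arccos(p₁·p₂) ≈ 2.163 rad (123.9°).
Interpolate at f = 3/5 with slerp weights a = sin((1−f)δ)/sin δ ≈ 0.917, b = sin(fδ)/sin δ ≈ 1.160.
p = a·p₁ + b·p₂ ≈ (0.983, 0.093, 0.156); φ = arcsin(p_z) ≈ 8.99°, λ = atan2(p_y, p_x) ≈ 5.43°.

≈ lat 9.0°, lon 5.4°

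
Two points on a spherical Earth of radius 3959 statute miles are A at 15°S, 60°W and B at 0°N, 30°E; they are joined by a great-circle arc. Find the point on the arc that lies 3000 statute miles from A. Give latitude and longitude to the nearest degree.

≈ 11°S, 16°W

The haversine formula gives a central angle δ ≈ 1.571 rad (90.0°) between the endpoints. The total great-circle distance is δ·R ≈ 1.571 × 3959 ≈ 6219 mi, so the target fraction is f = 3000/6219 ≈ 0.482.
Interpolate at f ≈ 0.482 with slerp weights a = sin((1−f)δ)/sin δ ≈ 0.726, b = sin(fδ)/sin δ ≈ 0.687.
p = a·p₁ + b·p₂ ≈ (0.946, -0.264, -0.188); φ = arcsin(p_z) ≈ -10.84°, λ = atan2(p_y, p_x) ≈ -15.59°.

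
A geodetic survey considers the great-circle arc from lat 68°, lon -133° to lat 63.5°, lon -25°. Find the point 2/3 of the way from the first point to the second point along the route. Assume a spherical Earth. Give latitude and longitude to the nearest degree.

From cos δ = sin φ₁ sin φ₂ + cos φ₁ cos φ₂ cos Δλ, the central angle is δ ≈ 0.679 rad (38.9°).
Interpolate at f = 2/3 with slerp weights a = sin((1−f)δ)/sin δ ≈ 0.357, b = sin(fδ)/sin δ ≈ 0.696.
p = a·p₁ + b·p₂ ≈ (0.190, -0.229, 0.955); φ = arcsin(p_z) ≈ 72.67°, λ = atan2(p_y, p_x) ≈ -50.30°.

≈ lat 73°, lon -50°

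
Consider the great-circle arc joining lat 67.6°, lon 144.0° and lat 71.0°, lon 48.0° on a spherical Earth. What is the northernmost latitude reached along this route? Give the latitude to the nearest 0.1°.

The great circle lies in the plane with unit normal n̂ = (p₁ × p₂)/|p₁ × p₂|.
Here n̂_z ≈ -0.243; the vertex latitude is φ_max = arccos|n̂_z| ≈ 76.0°.

≈ 76.0°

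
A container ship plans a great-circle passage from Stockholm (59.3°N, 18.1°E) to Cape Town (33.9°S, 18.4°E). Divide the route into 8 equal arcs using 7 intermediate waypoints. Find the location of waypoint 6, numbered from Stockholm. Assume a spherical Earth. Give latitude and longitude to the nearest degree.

≈ (11°S, 18°E)

From cos δ = sin φ₁ sin φ₂ + cos φ₁ cos φ₂ cos Δλ, the central angle is δ ≈ 1.627 rad (93.2°).
Interpolate at f = 6/8 with slerp weights a = sin((1−f)δ)/sin δ ≈ 0.396, b = sin(fδ)/sin δ ≈ 0.941.
p = a·p₁ + b·p₂ ≈ (0.933, 0.309, -0.184); φ = arcsin(p_z) ≈ -10.60°, λ = atan2(p_y, p_x) ≈ 18.34°.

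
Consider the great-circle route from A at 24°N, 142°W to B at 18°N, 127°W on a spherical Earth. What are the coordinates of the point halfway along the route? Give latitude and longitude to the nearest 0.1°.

From cos δ = sin φ₁ sin φ₂ + cos φ₁ cos φ₂ cos Δλ, the central angle is δ ≈ 0.266 rad (15.2°).
Interpolate at f = 1/2 with slerp weights a = sin((1−f)δ)/sin δ ≈ 0.504, b = sin(fδ)/sin δ ≈ 0.504.
p = a·p₁ + b·p₂ ≈ (-0.652, -0.667, 0.361); φ = arcsin(p_z) ≈ 21.17°, λ = atan2(p_y, p_x) ≈ -134.35°.

≈ 21.2°N, 134.3°W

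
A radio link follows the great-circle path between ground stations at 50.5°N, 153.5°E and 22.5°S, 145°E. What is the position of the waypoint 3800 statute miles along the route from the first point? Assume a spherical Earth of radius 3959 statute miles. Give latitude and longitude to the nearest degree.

From cos δ = sin φ₁ sin φ₂ + cos φ₁ cos φ₂ cos Δλ, the central angle is δ ≈ 1.281 rad (73.4°). The total great-circle distance is δ·R ≈ 1.281 × 3959 ≈ 5071 mi, so the target fraction is f = 3800/5071 ≈ 0.749.
Interpolate at f ≈ 0.749 with slerp weights a = sin((1−f)δ)/sin δ ≈ 0.329, b = sin(fδ)/sin δ ≈ 0.855.
p = a·p₁ + b·p₂ ≈ (-0.834, 0.546, -0.073); φ = arcsin(p_z) ≈ -4.19°, λ = atan2(p_y, p_x) ≈ 146.78°.

≈ 4°S, 147°E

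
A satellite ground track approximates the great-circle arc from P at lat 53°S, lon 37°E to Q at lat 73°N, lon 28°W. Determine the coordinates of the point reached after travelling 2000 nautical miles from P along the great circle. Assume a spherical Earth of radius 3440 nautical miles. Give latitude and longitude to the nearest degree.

≈ lat 21°S, lon 25°E

Write both endpoints as unit vectors p₁, p₂ with components (cos φ cos λ, cos φ sin λ, sin φ).
The central angle between the endpoints is δ = arccos(p₁·p₂) ≈ 2.331 rad (133.6°). The total great-circle distance is δ·R ≈ 2.331 × 3440 ≈ 8020 nmi, so the target fraction is f = 2000/8020 ≈ 0.249.
Interpolate at f ≈ 0.249 with slerp weights a = sin((1−f)δ)/sin δ ≈ 1.358, b = sin(fδ)/sin δ ≈ 0.758.
p = a·p₁ + b·p₂ ≈ (0.849, 0.388, -0.360); φ = arcsin(p_z) ≈ -21.09°, λ = atan2(p_y, p_x) ≈ 24.57°.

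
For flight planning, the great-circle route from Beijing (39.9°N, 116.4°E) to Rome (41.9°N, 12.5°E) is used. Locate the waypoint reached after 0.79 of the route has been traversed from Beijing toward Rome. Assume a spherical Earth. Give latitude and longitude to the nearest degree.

≈ 50°N, 31°E

From cos δ = sin φ₁ sin φ₂ + cos φ₁ cos φ₂ cos Δλ, the central angle is δ ≈ 1.275 rad (73.1°).
Interpolate at f = 0.79 with slerp weights a = sin((1−f)δ)/sin δ ≈ 0.277, b = sin(fδ)/sin δ ≈ 0.884.
p = a·p₁ + b·p₂ ≈ (0.548, 0.332, 0.768); φ = arcsin(p_z) ≈ 50.14°, λ = atan2(p_y, p_x) ≈ 31.25°.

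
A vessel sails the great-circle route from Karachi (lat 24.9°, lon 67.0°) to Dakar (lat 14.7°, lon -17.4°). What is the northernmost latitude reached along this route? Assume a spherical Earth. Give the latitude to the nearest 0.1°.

The great circle lies in the plane with unit normal n̂ = (p₁ × p₂)/|p₁ × p₂|.
Here n̂_z ≈ -0.890; the vertex latitude is φ_max = arccos|n̂_z| ≈ 27.2°.
Check via Clairaut: cos φ_max = |cos φ₁| · sin C = cos(24.9°)·sin(78.8°) ≈ 0.890, again giving ≈ 27.2°.

≈ 27.2°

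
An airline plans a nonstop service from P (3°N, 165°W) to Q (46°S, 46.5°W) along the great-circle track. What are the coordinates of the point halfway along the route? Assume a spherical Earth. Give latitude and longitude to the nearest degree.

Convert each endpoint to a unit vector on the sphere (x = cos φ cos λ, y = cos φ sin λ, z = sin φ).
The central angle between the endpoints is δ = arccos(p₁·p₂) ≈ 1.948 rad (111.6°).
Interpolate at f = 1/2 with slerp weights a = sin((1−f)δ)/sin δ ≈ 0.890, b = sin(fδ)/sin δ ≈ 0.890.
p = a·p₁ + b·p₂ ≈ (-0.433, -0.678, -0.594); φ = arcsin(p_z) ≈ -36.41°, λ = atan2(p_y, p_x) ≈ -122.54°.

≈ (36°S, 123°W)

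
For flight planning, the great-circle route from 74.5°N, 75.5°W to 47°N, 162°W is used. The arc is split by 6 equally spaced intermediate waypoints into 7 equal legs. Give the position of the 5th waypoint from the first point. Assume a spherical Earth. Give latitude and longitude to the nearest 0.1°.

From cos δ = sin φ₁ sin φ₂ + cos φ₁ cos φ₂ cos Δλ, the central angle is δ ≈ 0.773 rad (44.3°).
Interpolate at f = 5/7 with slerp weights a = sin((1−f)δ)/sin δ ≈ 0.314, b = sin(fδ)/sin δ ≈ 0.751.
p = a·p₁ + b·p₂ ≈ (-0.466, -0.239, 0.852); φ = arcsin(p_z) ≈ 58.39°, λ = atan2(p_y, p_x) ≈ -152.81°.

≈ 58.4°N, 152.8°W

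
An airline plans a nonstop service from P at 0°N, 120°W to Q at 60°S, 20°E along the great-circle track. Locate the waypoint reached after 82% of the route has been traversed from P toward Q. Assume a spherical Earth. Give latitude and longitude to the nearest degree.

Convert each endpoint to a unit vector on the sphere (x = cos φ cos λ, y = cos φ sin λ, z = sin φ).
The central angle between the endpoints is δ = arccos(p₁·p₂) ≈ 1.964 rad (112.5°).
Interpolate at f = 0.82 with slerp weights a = sin((1−f)δ)/sin δ ≈ 0.375, b = sin(fδ)/sin δ ≈ 1.082.
p = a·p₁ + b·p₂ ≈ (0.321, -0.140, -0.937); φ = arcsin(p_z) ≈ -69.52°, λ = atan2(p_y, p_x) ≈ -23.51°.

≈ 70°S, 24°W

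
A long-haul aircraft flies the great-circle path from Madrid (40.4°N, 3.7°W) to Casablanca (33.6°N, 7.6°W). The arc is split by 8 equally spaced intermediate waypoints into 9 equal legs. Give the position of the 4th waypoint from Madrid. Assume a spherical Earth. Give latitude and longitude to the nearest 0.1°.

≈ 37.4°N, 5.5°W

Write both endpoints as unit vectors p₁, p₂ with components (cos φ cos λ, cos φ sin λ, sin φ).
The central angle between the endpoints is δ = arccos(p₁·p₂) ≈ 0.131 rad (7.5°).
Interpolate at f = 4/9 with slerp weights a = sin((1−f)δ)/sin δ ≈ 0.557, b = sin(fδ)/sin δ ≈ 0.445.
p = a·p₁ + b·p₂ ≈ (0.791, -0.076, 0.607); φ = arcsin(p_z) ≈ 37.39°, λ = atan2(p_y, p_x) ≈ -5.52°.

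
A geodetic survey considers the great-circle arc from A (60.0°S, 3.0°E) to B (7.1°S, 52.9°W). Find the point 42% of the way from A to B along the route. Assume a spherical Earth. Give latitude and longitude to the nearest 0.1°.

≈ (40.9°S, 30.9°W)

Write both endpoints as unit vectors p₁, p₂ with components (cos φ cos λ, cos φ sin λ, sin φ).
The central angle between the endpoints is δ = arccos(p₁·p₂) ≈ 1.175 rad (67.3°).
Interpolate at f = 0.42 with slerp weights a = sin((1−f)δ)/sin δ ≈ 0.683, b = sin(fδ)/sin δ ≈ 0.513.
p = a·p₁ + b·p₂ ≈ (0.648, -0.389, -0.655); φ = arcsin(p_z) ≈ -40.90°, λ = atan2(p_y, p_x) ≈ -30.93°.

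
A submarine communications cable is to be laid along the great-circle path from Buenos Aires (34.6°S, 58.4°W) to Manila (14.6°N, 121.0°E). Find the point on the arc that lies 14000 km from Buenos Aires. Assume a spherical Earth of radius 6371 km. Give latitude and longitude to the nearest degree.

≈ 19°S, 120°E

Write both endpoints as unit vectors p₁, p₂ with components (cos φ cos λ, cos φ sin λ, sin φ).
The central angle between the endpoints is δ = arccos(p₁·p₂) ≈ 2.792 rad (160.0°). The total great-circle distance is δ·R ≈ 2.792 × 6371 ≈ 17790 km, so the target fraction is f = 14000/17790 ≈ 0.787.
Interpolate at f ≈ 0.787 with slerp weights a = sin((1−f)δ)/sin δ ≈ 1.638, b = sin(fδ)/sin δ ≈ 2.367.
p = a·p₁ + b·p₂ ≈ (-0.473, 0.815, -0.333); φ = arcsin(p_z) ≈ -19.48°, λ = atan2(p_y, p_x) ≈ 120.14°.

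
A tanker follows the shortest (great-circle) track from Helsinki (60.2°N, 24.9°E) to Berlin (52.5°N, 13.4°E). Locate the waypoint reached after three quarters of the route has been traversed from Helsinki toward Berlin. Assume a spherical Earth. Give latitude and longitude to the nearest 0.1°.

The haversine formula gives a central angle δ ≈ 0.174 rad (10.0°) between the endpoints.
Interpolate at f = 3/4 with slerp weights a = sin((1−f)δ)/sin δ ≈ 0.251, b = sin(fδ)/sin δ ≈ 0.752.
p = a·p₁ + b·p₂ ≈ (0.558, 0.159, 0.814); φ = arcsin(p_z) ≈ 54.52°, λ = atan2(p_y, p_x) ≈ 15.86°.

≈ 54.5°N, 15.9°E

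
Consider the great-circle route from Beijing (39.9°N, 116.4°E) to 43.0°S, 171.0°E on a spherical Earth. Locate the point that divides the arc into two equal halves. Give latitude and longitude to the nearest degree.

≈ 2°S, 143°E

From cos δ = sin φ₁ sin φ₂ + cos φ₁ cos φ₂ cos Δλ, the central angle is δ ≈ 1.683 rad (96.5°).
Interpolate at f = 1/2 with slerp weights a = sin((1−f)δ)/sin δ ≈ 0.751, b = sin(fδ)/sin δ ≈ 0.751.
p = a·p₁ + b·p₂ ≈ (-0.798, 0.602, -0.030); φ = arcsin(p_z) ≈ -1.74°, λ = atan2(p_y, p_x) ≈ 142.99°.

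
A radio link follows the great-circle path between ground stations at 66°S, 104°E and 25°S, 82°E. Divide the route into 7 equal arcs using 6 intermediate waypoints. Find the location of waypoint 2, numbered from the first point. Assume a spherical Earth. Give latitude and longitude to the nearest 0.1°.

Convert each endpoint to a unit vector on the sphere (x = cos φ cos λ, y = cos φ sin λ, z = sin φ).
The central angle between the endpoints is δ = arccos(p₁·p₂) ≈ 0.756 rad (43.3°).
Interpolate at f = 2/7 with slerp weights a = sin((1−f)δ)/sin δ ≈ 0.749, b = sin(fδ)/sin δ ≈ 0.312.
p = a·p₁ + b·p₂ ≈ (-0.034, 0.576, -0.817); φ = arcsin(p_z) ≈ -54.75°, λ = atan2(p_y, p_x) ≈ 93.41°.

≈ 54.8°S, 93.4°E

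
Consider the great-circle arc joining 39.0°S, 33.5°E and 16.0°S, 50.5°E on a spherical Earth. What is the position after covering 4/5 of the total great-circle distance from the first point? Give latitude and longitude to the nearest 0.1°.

Write both endpoints as unit vectors p₁, p₂ with components (cos φ cos λ, cos φ sin λ, sin φ).
The central angle between the endpoints is δ = arccos(p₁·p₂) ≈ 0.478 rad (27.4°).
Interpolate at f = 4/5 with slerp weights a = sin((1−f)δ)/sin δ ≈ 0.208, b = sin(fδ)/sin δ ≈ 0.811.
p = a·p₁ + b·p₂ ≈ (0.630, 0.691, -0.354); φ = arcsin(p_z) ≈ -20.74°, λ = atan2(p_y, p_x) ≈ 47.61°.

≈ 20.7°S, 47.6°E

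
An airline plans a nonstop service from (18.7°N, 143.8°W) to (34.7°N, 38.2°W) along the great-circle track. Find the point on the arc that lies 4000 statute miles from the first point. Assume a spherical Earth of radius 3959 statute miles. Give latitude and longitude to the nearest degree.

Convert each endpoint to a unit vector on the sphere (x = cos φ cos λ, y = cos φ sin λ, z = sin φ).
The central angle between the endpoints is δ = arccos(p₁·p₂) ≈ 1.598 rad (91.5°). The total great-circle distance is δ·R ≈ 1.598 × 3959 ≈ 6325 mi, so the target fraction is f = 4000/6325 ≈ 0.632.
Interpolate at f ≈ 0.632 with slerp weights a = sin((1−f)δ)/sin δ ≈ 0.554, b = sin(fδ)/sin δ ≈ 0.847.
p = a·p₁ + b·p₂ ≈ (0.124, -0.741, 0.660); φ = arcsin(p_z) ≈ 41.31°, λ = atan2(p_y, p_x) ≈ -80.52°.

≈ (41°N, 81°W)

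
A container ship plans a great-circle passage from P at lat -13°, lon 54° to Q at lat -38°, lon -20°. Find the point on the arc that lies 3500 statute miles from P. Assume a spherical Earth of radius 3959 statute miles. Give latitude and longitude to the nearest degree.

≈ lat -36°, lon 3°

From cos δ = sin φ₁ sin φ₂ + cos φ₁ cos φ₂ cos Δλ, the central angle is δ ≈ 1.213 rad (69.5°). The total great-circle distance is δ·R ≈ 1.213 × 3959 ≈ 4803 mi, so the target fraction is f = 3500/4803 ≈ 0.729.
Interpolate at f ≈ 0.729 with slerp weights a = sin((1−f)δ)/sin δ ≈ 0.345, b = sin(fδ)/sin δ ≈ 0.826.
p = a·p₁ + b·p₂ ≈ (0.809, 0.049, -0.586); φ = arcsin(p_z) ≈ -35.86°, λ = atan2(p_y, p_x) ≈ 3.50°.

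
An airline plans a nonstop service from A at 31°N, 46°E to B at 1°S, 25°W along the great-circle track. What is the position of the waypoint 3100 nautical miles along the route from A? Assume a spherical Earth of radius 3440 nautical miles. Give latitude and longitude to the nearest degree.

≈ 11°N, 6°W

Write both endpoints as unit vectors p₁, p₂ with components (cos φ cos λ, cos φ sin λ, sin φ).
The central angle between the endpoints is δ = arccos(p₁·p₂) ≈ 1.297 rad (74.3°). The total great-circle distance is δ·R ≈ 1.297 × 3440 ≈ 4463 nmi, so the target fraction is f = 3100/4463 ≈ 0.695.
Interpolate at f ≈ 0.695 with slerp weights a = sin((1−f)δ)/sin δ ≈ 0.401, b = sin(fδ)/sin δ ≈ 0.814.
p = a·p₁ + b·p₂ ≈ (0.977, -0.097, 0.192); φ = arcsin(p_z) ≈ 11.08°, λ = atan2(p_y, p_x) ≈ -5.67°.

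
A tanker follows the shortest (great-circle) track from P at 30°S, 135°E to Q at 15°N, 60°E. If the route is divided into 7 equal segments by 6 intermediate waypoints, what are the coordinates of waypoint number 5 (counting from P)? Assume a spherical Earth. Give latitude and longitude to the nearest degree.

≈ 1°N, 80°E

From cos δ = sin φ₁ sin φ₂ + cos φ₁ cos φ₂ cos Δλ, the central angle is δ ≈ 1.484 rad (85.0°).
Interpolate at f = 5/7 with slerp weights a = sin((1−f)δ)/sin δ ≈ 0.413, b = sin(fδ)/sin δ ≈ 0.876.
p = a·p₁ + b·p₂ ≈ (0.170, 0.985, 0.020); φ = arcsin(p_z) ≈ 1.16°, λ = atan2(p_y, p_x) ≈ 80.21°.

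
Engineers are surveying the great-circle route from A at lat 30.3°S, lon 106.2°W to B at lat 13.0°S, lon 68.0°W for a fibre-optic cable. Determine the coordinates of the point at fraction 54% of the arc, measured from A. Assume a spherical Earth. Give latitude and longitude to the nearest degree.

≈ lat 22°S, lon 84°W

Convert each endpoint to a unit vector on the sphere (x = cos φ cos λ, y = cos φ sin λ, z = sin φ).
The central angle between the endpoints is δ = arccos(p₁·p₂) ≈ 0.685 rad (39.2°).
Interpolate at f = 0.54 with slerp weights a = sin((1−f)δ)/sin δ ≈ 0.490, b = sin(fδ)/sin δ ≈ 0.571.
p = a·p₁ + b·p₂ ≈ (0.091, -0.922, -0.376); φ = arcsin(p_z) ≈ -22.07°, λ = atan2(p_y, p_x) ≈ -84.39°.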